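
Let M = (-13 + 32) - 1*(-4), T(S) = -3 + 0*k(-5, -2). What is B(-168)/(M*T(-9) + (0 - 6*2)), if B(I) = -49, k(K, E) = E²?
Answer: 49/81 ≈ 0.60494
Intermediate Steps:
T(S) = -3 (T(S) = -3 + 0*(-2)² = -3 + 0*4 = -3 + 0 = -3)
M = 23 (M = 19 + 4 = 23)
B(-168)/(M*T(-9) + (0 - 6*2)) = -49/(23*(-3) + (0 - 6*2)) = -49/(-69 + (0 - 12)) = -49/(-69 - 12) = -49/(-81) = -49*(-1/81) = 49/81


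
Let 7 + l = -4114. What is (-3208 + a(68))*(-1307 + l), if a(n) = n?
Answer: 17043920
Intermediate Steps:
l = -4121 (l = -7 - 4114 = -4121)
(-3208 + a(68))*(-1307 + l) = (-3208 + 68)*(-1307 - 4121) = -3140*(-5428) = 17043920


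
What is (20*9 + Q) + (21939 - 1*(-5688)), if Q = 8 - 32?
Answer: 27783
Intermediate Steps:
Q = -24
(20*9 + Q) + (21939 - 1*(-5688)) = (20*9 - 24) + (21939 - 1*(-5688)) = (180 - 24) + (21939 + 5688) = 156 + 27627 = 27783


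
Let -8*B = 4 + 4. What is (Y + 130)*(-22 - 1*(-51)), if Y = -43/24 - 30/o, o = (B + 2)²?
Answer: 68353/24 ≈ 2848.0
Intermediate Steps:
B = -1 (B = -(4 + 4)/8 = -⅛*8 = -1)
o = 1 (o = (-1 + 2)² = 1² = 1)
Y = -763/24 (Y = -43/24 - 30/1 = -43*1/24 - 30*1 = -43/24 - 30 = -763/24 ≈ -31.792)
(Y + 130)*(-22 - 1*(-51)) = (-763/24 + 130)*(-22 - 1*(-51)) = 2357*(-22 + 51)/24 = (2357/24)*29 = 68353/24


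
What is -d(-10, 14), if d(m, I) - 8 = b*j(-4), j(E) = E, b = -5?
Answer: -28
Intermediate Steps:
d(m, I) = 28 (d(m, I) = 8 - 5*(-4) = 8 + 20 = 28)
-d(-10, 14) = -1*28 = -28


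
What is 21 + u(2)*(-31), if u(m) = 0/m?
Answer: 21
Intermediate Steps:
u(m) = 0
21 + u(2)*(-31) = 21 + 0*(-31) = 21 + 0 = 21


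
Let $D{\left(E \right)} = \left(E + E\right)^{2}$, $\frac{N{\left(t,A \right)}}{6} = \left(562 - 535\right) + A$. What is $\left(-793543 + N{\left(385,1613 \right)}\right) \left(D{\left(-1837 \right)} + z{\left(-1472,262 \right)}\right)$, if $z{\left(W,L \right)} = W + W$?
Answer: $-10576332174396$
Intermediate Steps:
$N{\left(t,A \right)} = 162 + 6 A$ ($N{\left(t,A \right)} = 6 \left(\left(562 - 535\right) + A\right) = 6 \left(27 + A\right) = 162 + 6 A$)
$D{\left(E \right)} = 4 E^{2}$ ($D{\left(E \right)} = \left(2 E\right)^{2} = 4 E^{2}$)
$z{\left(W,L \right)} = 2 W$
$\left(-793543 + N{\left(385,1613 \right)}\right) \left(D{\left(-1837 \right)} + z{\left(-1472,262 \right)}\right) = \left(-793543 + \left(162 + 6 \cdot 1613\right)\right) \left(4 \left(-1837\right)^{2} + 2 \left(-1472\right)\right) = \left(-793543 + \left(162 + 9678\right)\right) \left(4 \cdot 3374569 - 2944\right) = \left(-793543 + 9840\right) \left(13498276 - 2944\right) = \left(-783703\right) 13495332 = -10576332174396$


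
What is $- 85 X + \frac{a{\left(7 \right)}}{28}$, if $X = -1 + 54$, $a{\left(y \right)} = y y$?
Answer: $- \frac{18013}{4} \approx -4503.3$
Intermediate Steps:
$a{\left(y \right)} = y^{2}$
$X = 53$
$- 85 X + \frac{a{\left(7 \right)}}{28} = \left(-85\right) 53 + \frac{7^{2}}{28} = -4505 + 49 \cdot \frac{1}{28} = -4505 + \frac{7}{4} = - \frac{18013}{4}$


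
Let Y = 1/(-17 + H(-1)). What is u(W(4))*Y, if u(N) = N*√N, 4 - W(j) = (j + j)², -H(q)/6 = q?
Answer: 120*I*√15/11 ≈ 42.251*I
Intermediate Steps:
H(q) = -6*q
W(j) = 4 - 4*j² (W(j) = 4 - (j + j)² = 4 - (2*j)² = 4 - 4*j²)
u(N) = N^(3/2)
Y = -1/11 (Y = 1/(-17 - 6*(-1)) = 1/(-17 + 6) = 1/(-11) = -1/11 ≈ -0.090909)
u(W(4))*Y = (4 - 4*4²)^(3/2)*(-1/11) = (4 - 4*16)^(3/2)*(-1/11) = (4 - 64)^(3/2)*(-1/11) = (-60)^(3/2)*(-1/11) = -120*I*√15*(-1/11) = 120*I*√15/11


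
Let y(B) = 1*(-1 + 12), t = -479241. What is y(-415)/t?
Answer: -11/479241 ≈ -2.2953e-5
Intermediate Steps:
y(B) = 11 (y(B) = 1*11 = 11)
y(-415)/t = 11/(-479241) = 11*(-1/479241) = -11/479241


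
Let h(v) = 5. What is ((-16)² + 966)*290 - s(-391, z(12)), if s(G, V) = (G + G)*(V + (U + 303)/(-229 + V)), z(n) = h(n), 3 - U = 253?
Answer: 40107757/112 ≈ 3.5811e+5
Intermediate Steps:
U = -250 (U = 3 - 1*253 = 3 - 253 = -250)
z(n) = 5
s(G, V) = 2*G*(V + 53/(-229 + V)) (s(G, V) = (G + G)*(V + (-250 + 303)/(-229 + V)) = (2*G)*(V + 53/(-229 + V)) = 2*G*(V + 53/(-229 + V)))
((-16)² + 966)*290 - s(-391, z(12)) = ((-16)² + 966)*290 - 2*(-391)*(53 + 5² - 229*5)/(-229 + 5) = (256 + 966)*290 - 2*(-391)*(53 + 25 - 1145)/(-224) = 1222*290 - 2*(-391)*(-1)*(-1067)/224 = 354380 - 1*(-417197/112) = 354380 + 417197/112 = 40107757/112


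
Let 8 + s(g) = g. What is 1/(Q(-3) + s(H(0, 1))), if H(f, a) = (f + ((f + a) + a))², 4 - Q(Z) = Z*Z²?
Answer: 1/27 ≈ 0.037037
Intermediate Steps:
Q(Z) = 4 - Z³ (Q(Z) = 4 - Z*Z² = 4 - Z³)
H(f, a) = (2*a + 2*f)² (H(f, a) = (f + ((a + f) + a))² = (f + (f + 2*a))² = (2*a + 2*f)²)
s(g) = -8 + g
1/(Q(-3) + s(H(0, 1))) = 1/((4 - 1*(-3)³) + (-8 + 4*(1 + 0)²)) = 1/((4 - 1*(-27)) + (-8 + 4*1²)) = 1/((4 + 27) + (-8 + 4*1)) = 1/(31 + (-8 + 4)) = 1/(31 - 4) = 1/27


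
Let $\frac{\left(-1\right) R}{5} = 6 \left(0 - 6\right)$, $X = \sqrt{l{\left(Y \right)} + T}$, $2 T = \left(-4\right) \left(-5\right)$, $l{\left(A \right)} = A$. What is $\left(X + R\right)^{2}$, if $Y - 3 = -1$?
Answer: $32412 + 720 \sqrt{3} \approx 33659.0$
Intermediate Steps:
$Y = 2$ ($Y = 3 - 1 = 2$)
$T = 10$ ($T = \frac{\left(-4\right) \left(-5\right)}{2} = \frac{1}{2} \cdot 20 = 10$)
$X = 2 \sqrt{3}$ ($X = \sqrt{2 + 10} = \sqrt{12} = 2 \sqrt{3} \approx 3.4641$)
$R = 180$ ($R = - 5 \cdot 6 \left(0 - 6\right) = - 5 \cdot 6 \left(-6\right) = \left(-5\right) \left(-36\right) = 180$)
$\left(X + R\right)^{2} = \left(2 \sqrt{3} + 180\right)^{2} = \left(180 + 2 \sqrt{3}\right)^{2}$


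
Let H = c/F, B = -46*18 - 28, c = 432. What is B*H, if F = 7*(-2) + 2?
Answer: 30816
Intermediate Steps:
F = -12 (F = -14 + 2 = -12)
B = -856 (B = -828 - 28 = -856)
H = -36 (H = 432/(-12) = 432*(-1/12) = -36)
B*H = -856*(-36) = 30816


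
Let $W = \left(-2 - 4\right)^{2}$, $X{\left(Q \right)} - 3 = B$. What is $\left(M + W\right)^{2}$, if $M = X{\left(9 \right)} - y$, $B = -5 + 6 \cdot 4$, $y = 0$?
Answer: $3364$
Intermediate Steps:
$B = 19$ ($B = -5 + 24 = 19$)
$X{\left(Q \right)} = 22$ ($X{\left(Q \right)} = 3 + 19 = 22$)
$W = 36$ ($W = \left(-6\right)^{2} = 36$)
$M = 22$ ($M = 22 - 0 = 22 + 0 = 22$)
$\left(M + W\right)^{2} = \left(22 + 36\right)^{2} = 58^{2} = 3364$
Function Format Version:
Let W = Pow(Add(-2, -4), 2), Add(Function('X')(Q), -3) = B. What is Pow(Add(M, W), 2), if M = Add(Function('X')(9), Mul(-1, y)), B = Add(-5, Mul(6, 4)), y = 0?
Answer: 3364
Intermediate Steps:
B = 19 (B = Add(-5, 24) = 19)
Function('X')(Q) = 22 (Function('X')(Q) = Add(3, 19) = 22)
W = 36 (W = Pow(-6, 2) = 36)
M = 22 (M = Add(22, Mul(-1, 0)) = Add(22, 0) = 22)
Pow(Add(M, W), 2) = Pow(Add(22, 36), 2) = Pow(58, 2) = 3364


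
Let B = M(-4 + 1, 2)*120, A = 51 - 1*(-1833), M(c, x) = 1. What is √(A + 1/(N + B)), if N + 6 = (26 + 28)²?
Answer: √17296818630/3030 ≈ 43.405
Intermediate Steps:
A = 1884 (A = 51 + 1833 = 1884)
N = 2910 (N = -6 + (26 + 28)² = -6 + 54² = -6 + 2916 = 2910)
B = 120 (B = 1*120 = 120)
√(A + 1/(N + B)) = √(1884 + 1/(2910 + 120)) = √(1884 + 1/3030) = √(5708521/3030) = √17296818630/3030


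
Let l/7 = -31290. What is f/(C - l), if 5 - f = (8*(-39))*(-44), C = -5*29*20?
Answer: -13723/216130 ≈ -0.063494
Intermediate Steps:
l = -219030 (l = 7*(-31290) = -219030)
C = -2900 (C = -145*20 = -2900)
f = -13723 (f = 5 - 8*(-39)*(-44) = 5 - (-312)*(-44) = 5 - 1*13728 = 5 - 13728 = -13723)
f/(C - l) = -13723/(-2900 - 1*(-219030)) = -13723/(-2900 + 219030) = -13723/216130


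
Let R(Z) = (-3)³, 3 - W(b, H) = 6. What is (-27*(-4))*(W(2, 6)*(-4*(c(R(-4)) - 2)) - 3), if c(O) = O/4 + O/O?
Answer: -10368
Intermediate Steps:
W(b, H) = -3 (W(b, H) = 3 - 1*6 = 3 - 6 = -3)
R(Z) = -27
c(O) = 1 + O/4 (c(O) = O*(¼) + 1 = O/4 + 1 = 1 + O/4)
(-27*(-4))*(W(2, 6)*(-4*(c(R(-4)) - 2)) - 3) = (-27*(-4))*(-(-12)*((1 + (¼)*(-27)) - 2) - 3) = 108*(-(-12)*((1 - 27/4) - 2) - 3) = 108*(-(-12)*(-23/4 - 2) - 3) = 108*(-(-12)*(-31)/4 - 3) = 108*(-3*31 - 3) = 108*(-93 - 3) = 108*(-96) = -10368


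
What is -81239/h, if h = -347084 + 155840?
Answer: 81239/191244 ≈ 0.42479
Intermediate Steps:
h = -191244
-81239/h = -81239/(-191244) = -81239*(-1/191244) = 81239/191244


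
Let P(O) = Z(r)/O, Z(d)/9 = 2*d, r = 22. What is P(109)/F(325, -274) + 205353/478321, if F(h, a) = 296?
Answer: 1703731077/3858137186 ≈ 0.44159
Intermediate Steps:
Z(d) = 18*d (Z(d) = 9*(2*d) = 18*d)
P(O) = 396/O (P(O) = (18*22)/O = 396/O)
P(109)/F(325, -274) + 205353/478321 = (396/109)/296 + 205353/478321 = (396*(1/109))*(1/296) + 205353*(1/478321) = (396/109)*(1/296) + 205353/478321 = 99/8066 + 205353/478321 = 1703731077/3858137186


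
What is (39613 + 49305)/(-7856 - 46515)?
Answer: -88918/54371 ≈ -1.6354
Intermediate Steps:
(39613 + 49305)/(-7856 - 46515) = 88918/(-54371) = 88918*(-1/54371) = -88918/54371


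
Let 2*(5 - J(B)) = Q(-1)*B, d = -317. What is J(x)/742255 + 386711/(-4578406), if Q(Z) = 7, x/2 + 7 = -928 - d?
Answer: -267209096919/3398344745530 ≈ -0.078629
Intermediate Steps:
x = -1236 (x = -14 + 2*(-928 - 1*(-317)) = -14 + 2*(-928 + 317) = -14 + 2*(-611) = -14 - 1222 = -1236)
J(B) = 5 - 7*B/2
J(x)/742255 + 386711/(-4578406) = (5 - 7/2*(-1236))/742255 + 386711/(-4578406) = (5 + 4326)*(1/742255) + 386711*(-1/4578406) = 4331*(1/742255) - 386711/4578406 = 4331/742255 - 386711/4578406 = -267209096919/3398344745530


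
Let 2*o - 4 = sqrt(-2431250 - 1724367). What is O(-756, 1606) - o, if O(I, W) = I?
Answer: -758 - I*sqrt(4155617)/2 ≈ -758.0 - 1019.3*I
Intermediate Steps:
o = 2 + I*sqrt(4155617)/2 (o = 2 + sqrt(-2431250 - 1724367)/2 = 2 + sqrt(-4155617)/2 = 2 + (I*sqrt(4155617))/2 = 2 + I*sqrt(4155617)/2 ≈ 2.0 + 1019.3*I)
O(-756, 1606) - o = -756 - (2 + I*sqrt(4155617)/2) = -756 + (-2 - I*sqrt(4155617)/2) = -758 - I*sqrt(4155617)/2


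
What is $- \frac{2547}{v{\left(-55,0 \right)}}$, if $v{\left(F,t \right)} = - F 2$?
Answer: $- \frac{2547}{110} \approx -23.155$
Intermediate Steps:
$v{\left(F,t \right)} = - 2 F$
$- \frac{2547}{v{\left(-55,0 \right)}} = - \frac{2547}{\left(-2\right) \left(-55\right)} = - \frac{2547}{110}$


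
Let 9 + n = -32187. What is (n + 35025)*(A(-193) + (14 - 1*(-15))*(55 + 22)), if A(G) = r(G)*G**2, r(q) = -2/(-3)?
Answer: 76568771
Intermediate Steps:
r(q) = 2/3 (r(q) = -2*(-1/3) = 2/3)
n = -32196 (n = -9 - 32187 = -32196)
A(G) = 2*G**2/3
(n + 35025)*(A(-193) + (14 - 1*(-15))*(55 + 22)) = (-32196 + 35025)*((2/3)*(-193)**2 + (14 - 1*(-15))*(55 + 22)) = 2829*((2/3)*37249 + (14 + 15)*77) = 2829*(74498/3 + 29*77) = 2829*(74498/3 + 2233) = 2829*(81197/3) = 76568771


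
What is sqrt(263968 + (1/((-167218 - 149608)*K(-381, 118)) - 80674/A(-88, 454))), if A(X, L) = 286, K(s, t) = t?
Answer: sqrt(15571100294695884906253)/243005542 ≈ 513.50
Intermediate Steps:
sqrt(263968 + (1/((-167218 - 149608)*K(-381, 118)) - 80674/A(-88, 454))) = sqrt(263968 + (1/(-167218 - 149608*118) - 80674/286)) = sqrt(263968 + ((1/118)/(-316826) - 80674*1/286)) = sqrt(263968 + (-1/316826*1/118 - 3667/13)) = sqrt(263968 + (-1/37385468 - 3667/13)) = sqrt(263968 - 137092511169/486011084) = sqrt(128154281310143/486011084) = sqrt(15571100294695884906253)/243005542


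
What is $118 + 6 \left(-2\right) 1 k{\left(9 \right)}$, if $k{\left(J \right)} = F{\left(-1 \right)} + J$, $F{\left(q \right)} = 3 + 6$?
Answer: $-98$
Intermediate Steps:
$F{\left(q \right)} = 9$
$k{\left(J \right)} = 9 + J$
$118 + 6 \left(-2\right) 1 k{\left(9 \right)} = 118 + 6 \left(-2\right) 1 \left(9 + 9\right) = 118 + \left(-12\right) 1 \cdot 18 = 118 - 216 = -98$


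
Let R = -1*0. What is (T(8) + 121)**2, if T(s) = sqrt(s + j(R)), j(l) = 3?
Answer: (121 + sqrt(11))**2 ≈ 15455.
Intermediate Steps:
R = 0
T(s) = sqrt(3 + s) (T(s) = sqrt(s + 3) = sqrt(3 + s))
(T(8) + 121)**2 = (sqrt(3 + 8) + 121)**2 = (sqrt(11) + 121)**2 = (121 + sqrt(11))**2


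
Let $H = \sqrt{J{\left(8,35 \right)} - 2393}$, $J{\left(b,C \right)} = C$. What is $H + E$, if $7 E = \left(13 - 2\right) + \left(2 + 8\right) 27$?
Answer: $\frac{281}{7} + 3 i \sqrt{262} \approx 40.143 + 48.559 i$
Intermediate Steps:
$E = \frac{281}{7}$ ($E = \frac{\left(13 - 2\right) + \left(2 + 8\right) 27}{7} = \frac{\left(13 - 2\right) + 10 \cdot 27}{7} = \frac{11 + 270}{7} = \frac{1}{7} \cdot 281 = \frac{281}{7} \approx 40.143$)
$H = 3 i \sqrt{262}$ ($H = \sqrt{35 - 2393} = \sqrt{-2358} = 3 i \sqrt{262} \approx 48.559 i$)
$H + E = 3 i \sqrt{262} + \frac{281}{7} = \frac{281}{7} + 3 i \sqrt{262}$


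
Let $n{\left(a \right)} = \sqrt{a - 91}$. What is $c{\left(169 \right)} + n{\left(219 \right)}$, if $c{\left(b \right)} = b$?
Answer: $169 + 8 \sqrt{2} \approx 180.31$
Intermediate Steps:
$n{\left(a \right)} = \sqrt{-91 + a}$
$c{\left(169 \right)} + n{\left(219 \right)} = 169 + \sqrt{-91 + 219} = 169 + \sqrt{128} = 169 + 8 \sqrt{2}$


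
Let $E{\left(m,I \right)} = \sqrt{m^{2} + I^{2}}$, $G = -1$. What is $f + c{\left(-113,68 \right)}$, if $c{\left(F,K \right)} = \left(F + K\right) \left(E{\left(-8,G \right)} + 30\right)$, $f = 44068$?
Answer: $42718 - 45 \sqrt{65} \approx 42355.0$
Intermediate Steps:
$E{\left(m,I \right)} = \sqrt{I^{2} + m^{2}}$
$c{\left(F,K \right)} = \left(30 + \sqrt{65}\right) \left(F + K\right)$ ($c{\left(F,K \right)} = \left(F + K\right) \left(\sqrt{\left(-1\right)^{2} + \left(-8\right)^{2}} + 30\right) = \left(F + K\right) \left(\sqrt{1 + 64} + 30\right) = \left(F + K\right) \left(\sqrt{65} + 30\right) = \left(F + K\right) \left(30 + \sqrt{65}\right) = \left(30 + \sqrt{65}\right) \left(F + K\right)$)
$f + c{\left(-113,68 \right)} = 44068 + \left(30 \left(-113\right) + 30 \cdot 68 - 113 \sqrt{65} + 68 \sqrt{65}\right) = 44068 + \left(-3390 + 2040 - 113 \sqrt{65} + 68 \sqrt{65}\right) = 44068 - \left(1350 + 45 \sqrt{65}\right) = 42718 - 45 \sqrt{65}$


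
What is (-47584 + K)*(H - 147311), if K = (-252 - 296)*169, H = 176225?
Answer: -4053627144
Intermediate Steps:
K = -92612 (K = -548*169 = -92612)
(-47584 + K)*(H - 147311) = (-47584 - 92612)*(176225 - 147311) = -140196*28914 = -4053627144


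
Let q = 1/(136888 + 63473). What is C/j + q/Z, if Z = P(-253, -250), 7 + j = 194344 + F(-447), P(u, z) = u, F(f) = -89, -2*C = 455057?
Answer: -23067446309477/19693380105168 ≈ -1.1713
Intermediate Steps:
C = -455057/2 (C = -1/2*455057 = -455057/2 ≈ -2.2753e+5)
j = 194248 (j = -7 + (194344 - 89) = -7 + 194255 = 194248)
Z = -253
q = 1/200361 ≈ 4.9910e-6
C/j + q/Z = -455057/2/194248 + (1/200361)/(-253) = -455057/2*1/194248 + (1/200361)*(-1/253) = -455057/388496 - 1/50691333 = -23067446309477/19693380105168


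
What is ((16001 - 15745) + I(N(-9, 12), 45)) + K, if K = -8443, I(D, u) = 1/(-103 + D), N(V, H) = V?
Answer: -916945/112 ≈ -8187.0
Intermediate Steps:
((16001 - 15745) + I(N(-9, 12), 45)) + K = ((16001 - 15745) + 1/(-103 - 9)) - 8443 = (256 + 1/(-112)) - 8443 = (256 - 1/112) - 8443 = 28671/112 - 8443 = -916945/112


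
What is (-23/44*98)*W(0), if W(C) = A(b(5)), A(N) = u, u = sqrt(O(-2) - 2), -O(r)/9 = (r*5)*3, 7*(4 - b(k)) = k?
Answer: -1127*sqrt(67)/11 ≈ -838.63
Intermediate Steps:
b(k) = 4 - k/7
O(r) = -135*r (O(r) = -9*r*5*3 = -9*5*r*3 = -135*r)
u = 2*sqrt(67) (u = sqrt(-135*(-2) - 2) = sqrt(270 - 2) = sqrt(268) = 2*sqrt(67) ≈ 16.371)
A(N) = 2*sqrt(67)
W(C) = 2*sqrt(67)
(-23/44*98)*W(0) = (-23/44*98)*(2*sqrt(67)) = -1127*sqrt(67)/11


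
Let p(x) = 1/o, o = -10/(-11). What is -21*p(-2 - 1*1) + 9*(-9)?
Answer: -1041/10 ≈ -104.10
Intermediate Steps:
o = 10/11 (o = -10*(-1/11) = 10/11 ≈ 0.90909)
p(x) = 11/10 (p(x) = 1/(10/11) = 11/10)
-21*p(-2 - 1*1) + 9*(-9) = -21*11/10 + 9*(-9) = -231/10 - 81 = -1041/10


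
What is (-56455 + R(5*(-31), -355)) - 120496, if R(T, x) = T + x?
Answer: -177461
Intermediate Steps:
(-56455 + R(5*(-31), -355)) - 120496 = (-56455 + (5*(-31) - 355)) - 120496 = (-56455 + (-155 - 355)) - 120496 = (-56455 - 510) - 120496 = -56965 - 120496 = -177461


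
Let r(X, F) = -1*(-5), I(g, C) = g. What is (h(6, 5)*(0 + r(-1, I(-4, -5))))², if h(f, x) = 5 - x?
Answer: 0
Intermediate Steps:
r(X, F) = 5
(h(6, 5)*(0 + r(-1, I(-4, -5))))² = ((5 - 1*5)*(0 + 5))² = ((5 - 5)*5)² = (0*5)² = 0² = 0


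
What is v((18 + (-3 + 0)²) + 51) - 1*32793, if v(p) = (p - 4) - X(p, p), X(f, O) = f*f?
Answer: -38803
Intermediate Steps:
X(f, O) = f²
v(p) = -4 + p - p² (v(p) = (p - 4) - p² = (-4 + p) - p² = -4 + p - p²)
v((18 + (-3 + 0)²) + 51) - 1*32793 = (-4 + ((18 + (-3 + 0)²) + 51) - ((18 + (-3 + 0)²) + 51)²) - 1*32793 = (-4 + ((18 + (-3)²) + 51) - ((18 + (-3)²) + 51)²) - 32793 = (-4 + ((18 + 9) + 51) - ((18 + 9) + 51)²) - 32793 = (-4 + (27 + 51) - (27 + 51)²) - 32793 = (-4 + 78 - 1*78²) - 32793 = (-4 + 78 - 1*6084) - 32793 = (-4 + 78 - 6084) - 32793 = -6010 - 32793 = -38803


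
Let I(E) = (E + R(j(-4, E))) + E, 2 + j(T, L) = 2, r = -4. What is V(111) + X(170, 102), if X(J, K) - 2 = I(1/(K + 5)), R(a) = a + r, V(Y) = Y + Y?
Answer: 23542/107 ≈ 220.02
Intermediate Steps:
j(T, L) = 0 (j(T, L) = -2 + 2 = 0)
V(Y) = 2*Y
R(a) = -4 + a (R(a) = a - 4 = -4 + a)
I(E) = -4 + 2*E (I(E) = (E + (-4 + 0)) + E = (E - 4) + E = (-4 + E) + E = -4 + 2*E)
X(J, K) = -2 + 2/(5 + K) (X(J, K) = 2 + (-4 + 2/(K + 5)) = 2 + (-4 + 2/(5 + K)) = -2 + 2/(5 + K))
V(111) + X(170, 102) = 2*111 + 2*(-4 - 1*102)/(5 + 102) = 222 + 2*(-4 - 102)/107 = 222 + 2*(1/107)*(-106) = 222 - 212/107 = 23542/107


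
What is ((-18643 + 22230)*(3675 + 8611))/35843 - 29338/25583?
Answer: 1126388229272/916971469 ≈ 1228.4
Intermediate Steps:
((-18643 + 22230)*(3675 + 8611))/35843 - 29338/25583 = (3587*12286)*(1/35843) - 29338*1/25583 = 44069882*(1/35843) - 29338/25583 = 44069882/35843 - 29338/25583 = 1126388229272/916971469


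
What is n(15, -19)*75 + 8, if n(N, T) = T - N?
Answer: -2542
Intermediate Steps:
n(15, -19)*75 + 8 = (-19 - 1*15)*75 + 8 = (-19 - 15)*75 + 8 = -34*75 + 8 = -2550 + 8 = -2542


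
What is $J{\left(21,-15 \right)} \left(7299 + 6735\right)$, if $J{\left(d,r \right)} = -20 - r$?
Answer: $-70170$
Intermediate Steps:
$J{\left(21,-15 \right)} \left(7299 + 6735\right) = \left(-20 - -15\right) \left(7299 + 6735\right) = \left(-20 + 15\right) 14034 = \left(-5\right) 14034 = -70170$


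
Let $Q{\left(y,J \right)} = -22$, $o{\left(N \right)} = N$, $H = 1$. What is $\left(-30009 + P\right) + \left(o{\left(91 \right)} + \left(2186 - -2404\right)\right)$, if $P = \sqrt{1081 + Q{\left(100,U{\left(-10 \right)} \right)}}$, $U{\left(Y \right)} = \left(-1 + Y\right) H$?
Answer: $-25328 + \sqrt{1059} \approx -25295.0$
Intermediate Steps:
$U{\left(Y \right)} = -1 + Y$ ($U{\left(Y \right)} = \left(-1 + Y\right) 1 = -1 + Y$)
$P = \sqrt{1059}$ ($P = \sqrt{1081 - 22} = \sqrt{1059} \approx 32.542$)
$\left(-30009 + P\right) + \left(o{\left(91 \right)} + \left(2186 - -2404\right)\right) = \left(-30009 + \sqrt{1059}\right) + \left(91 + \left(2186 - -2404\right)\right) = \left(-30009 + \sqrt{1059}\right) + \left(91 + \left(2186 + 2404\right)\right) = \left(-30009 + \sqrt{1059}\right) + \left(91 + 4590\right) = \left(-30009 + \sqrt{1059}\right) + 4681 = -25328 + \sqrt{1059}$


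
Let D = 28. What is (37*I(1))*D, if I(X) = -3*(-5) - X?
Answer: 14504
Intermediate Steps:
I(X) = 15 - X
(37*I(1))*D = (37*(15 - 1*1))*28 = (37*(15 - 1))*28 = (37*14)*28 = 518*28 = 14504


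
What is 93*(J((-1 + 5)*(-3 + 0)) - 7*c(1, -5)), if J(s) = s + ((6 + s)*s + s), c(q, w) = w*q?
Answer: 7719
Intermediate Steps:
c(q, w) = q*w
J(s) = 2*s + s*(6 + s) (J(s) = s + (s*(6 + s) + s) = s + (s + s*(6 + s)) = 2*s + s*(6 + s))
93*(J((-1 + 5)*(-3 + 0)) - 7*c(1, -5)) = 93*(((-1 + 5)*(-3 + 0))*(8 + (-1 + 5)*(-3 + 0)) - 7*(-5)) = 93*((4*(-3))*(8 + 4*(-3)) - 7*(-5)) = 93*(-12*(8 - 12) + 35) = 93*(-12*(-4) + 35) = 93*(48 + 35) = 93*83 = 7719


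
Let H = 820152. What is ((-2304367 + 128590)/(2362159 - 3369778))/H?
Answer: 241753/91822304232 ≈ 2.6328e-6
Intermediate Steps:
((-2304367 + 128590)/(2362159 - 3369778))/H = ((-2304367 + 128590)/(2362159 - 3369778))/820152 = -2175777/(-1007619)*(1/820152) = -2175777*(-1/1007619)*(1/820152) = (725259/335873)*(1/820152) = 241753/91822304232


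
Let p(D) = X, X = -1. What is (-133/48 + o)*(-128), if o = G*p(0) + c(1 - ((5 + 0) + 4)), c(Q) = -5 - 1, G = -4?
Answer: 1832/3 ≈ 610.67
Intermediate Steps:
p(D) = -1
c(Q) = -6
o = -2 (o = -4*(-1) - 6 = 4 - 6 = -2)
(-133/48 + o)*(-128) = (-133/48 - 2)*(-128) = -229/48*(-128) = 1832/3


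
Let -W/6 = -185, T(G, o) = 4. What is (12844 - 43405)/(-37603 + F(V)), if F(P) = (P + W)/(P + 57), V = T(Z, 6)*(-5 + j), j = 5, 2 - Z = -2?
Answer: 193553/238029 ≈ 0.81315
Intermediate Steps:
Z = 4 (Z = 2 - 1*(-2) = 2 + 2 = 4)
V = 0 (V = 4*(-5 + 5) = 4*0 = 0)
W = 1110 (W = -6*(-185) = 1110)
F(P) = (1110 + P)/(57 + P) (F(P) = (P + 1110)/(P + 57) = (1110 + P)/(57 + P))
(12844 - 43405)/(-37603 + F(V)) = (12844 - 43405)/(-37603 + (1110 + 0)/(57 + 0)) = -30561/(-37603 + 1110/57) = -30561/(-37603 + (1/57)*1110) = -30561/(-37603 + 370/19) = -30561/(-714087/19) = -30561*(-19/714087) = 193553/238029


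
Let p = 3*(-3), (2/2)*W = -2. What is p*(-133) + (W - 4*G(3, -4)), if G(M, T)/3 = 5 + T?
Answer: 1183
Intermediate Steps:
W = -2
G(M, T) = 15 + 3*T (G(M, T) = 3*(5 + T) = 15 + 3*T)
p = -9
p*(-133) + (W - 4*G(3, -4)) = -9*(-133) + (-2 - 4*(15 + 3*(-4))) = 1197 + (-2 - 4*(15 - 12)) = 1197 + (-2 - 4*3) = 1197 + (-2 - 12) = 1197 - 14 = 1183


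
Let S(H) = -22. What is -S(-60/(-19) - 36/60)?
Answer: 22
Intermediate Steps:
-S(-60/(-19) - 36/60) = -1*(-22) = 22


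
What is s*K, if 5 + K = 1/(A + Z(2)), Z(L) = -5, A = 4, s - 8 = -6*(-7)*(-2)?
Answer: 456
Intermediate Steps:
s = -76 (s = 8 - 6*(-7)*(-2) = 8 + 42*(-2) = 8 - 84 = -76)
K = -6 (K = -5 + 1/(4 - 5) = -5 + 1/(-1) = -5 - 1 = -6)
s*K = -76*(-6) = 456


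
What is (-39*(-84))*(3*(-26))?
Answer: -255528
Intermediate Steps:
(-39*(-84))*(3*(-26)) = 3276*(-78) = -255528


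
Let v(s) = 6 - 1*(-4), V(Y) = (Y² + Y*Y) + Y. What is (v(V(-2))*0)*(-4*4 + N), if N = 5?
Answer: 0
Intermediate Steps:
V(Y) = Y + 2*Y² (V(Y) = (Y² + Y²) + Y = 2*Y² + Y = Y + 2*Y²)
v(s) = 10 (v(s) = 6 + 4 = 10)
(v(V(-2))*0)*(-4*4 + N) = (10*0)*(-4*4 + 5) = 0*(-16 + 5) = 0*(-11) = 0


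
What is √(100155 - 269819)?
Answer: 8*I*√2651 ≈ 411.9*I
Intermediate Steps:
√(100155 - 269819) = √(-169664) = 8*I*√2651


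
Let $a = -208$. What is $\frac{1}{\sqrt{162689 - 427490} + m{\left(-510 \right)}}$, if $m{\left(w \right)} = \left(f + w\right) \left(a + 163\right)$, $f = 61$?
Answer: $\frac{6735}{136168942} - \frac{i \sqrt{264801}}{408506826} \approx 4.9461 \cdot 10^{-5} - 1.2597 \cdot 10^{-6} i$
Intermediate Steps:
$m{\left(w \right)} = -2745 - 45 w$ ($m{\left(w \right)} = \left(61 + w\right) \left(-208 + 163\right) = \left(61 + w\right) \left(-45\right) = -2745 - 45 w$)
$\frac{1}{\sqrt{162689 - 427490} + m{\left(-510 \right)}} = \frac{1}{\sqrt{162689 - 427490} - -20205} = \frac{1}{\sqrt{-264801} + \left(-2745 + 22950\right)} = \frac{1}{i \sqrt{264801} + 20205} = \frac{1}{20205 + i \sqrt{264801}}$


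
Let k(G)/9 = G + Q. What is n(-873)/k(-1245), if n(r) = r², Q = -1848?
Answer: -28227/1031 ≈ -27.378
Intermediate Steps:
k(G) = -16632 + 9*G (k(G) = 9*(G - 1848) = 9*(-1848 + G) = -16632 + 9*G)
n(-873)/k(-1245) = (-873)²/(-16632 + 9*(-1245)) = 762129/(-16632 - 11205) = 762129/(-27837) = 762129*(-1/27837) = -28227/1031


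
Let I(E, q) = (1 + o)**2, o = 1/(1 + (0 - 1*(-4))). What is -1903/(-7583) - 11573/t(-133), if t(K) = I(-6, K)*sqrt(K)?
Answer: 1903/7583 + 289325*I*sqrt(133)/4788 ≈ 0.25096 + 696.88*I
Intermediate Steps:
o = 1/5 (o = 1/(1 + (0 + 4)) = 1/(1 + 4) = 1/5 ≈ 0.20000)
I(E, q) = 36/25 (I(E, q) = (1 + 1/5)**2 = (6/5)**2 = 36/25)
t(K) = 36*sqrt(K)/25
-1903/(-7583) - 11573/t(-133) = -1903/(-7583) - 11573*(-25*I*sqrt(133)/4788) = -1903*(-1/7583) - 11573*(-25*I*sqrt(133)/4788) = 1903/7583 - 11573*(-25*I*sqrt(133)/4788) = 1903/7583 - (-289325)*I*sqrt(133)/4788 = 1903/7583 + 289325*I*sqrt(133)/4788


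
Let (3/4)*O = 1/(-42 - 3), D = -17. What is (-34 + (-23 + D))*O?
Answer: 296/135 ≈ 2.1926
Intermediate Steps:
O = -4/135 (O = 4/(3*(-42 - 3)) = (4/3)/(-45) = (4/3)*(-1/45) = -4/135 ≈ -0.029630)
(-34 + (-23 + D))*O = (-34 + (-23 - 17))*(-4/135) = (-34 - 40)*(-4/135) = -74*(-4/135) = 296/135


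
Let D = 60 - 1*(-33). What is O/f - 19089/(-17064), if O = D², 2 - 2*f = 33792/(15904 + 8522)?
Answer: 22253657213/793160 ≈ 28057.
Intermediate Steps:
f = 1255/4071 (f = 1 - 16896/(15904 + 8522) = 1 - 16896/24426 = 1 - ½*5632/4071 = 1 - 2816/4071 = 1255/4071 ≈ 0.30828)
D = 93 (D = 60 + 33 = 93)
O = 8649 (O = 93² = 8649)
O/f - 19089/(-17064) = 8649/(1255/4071) - 19089/(-17064) = 8649*(4071/1255) - 19089*(-1/17064) = 35210079/1255 + 707/632 = 22253657213/793160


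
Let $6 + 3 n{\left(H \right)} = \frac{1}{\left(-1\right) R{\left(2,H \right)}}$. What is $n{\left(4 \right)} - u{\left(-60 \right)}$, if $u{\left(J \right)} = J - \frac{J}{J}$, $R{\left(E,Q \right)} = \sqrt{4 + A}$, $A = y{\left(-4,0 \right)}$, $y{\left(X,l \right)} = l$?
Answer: $\frac{353}{6} \approx 58.833$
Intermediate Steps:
$A = 0$
$R{\left(E,Q \right)} = 2$ ($R{\left(E,Q \right)} = \sqrt{4 + 0} = \sqrt{4} = 2$)
$n{\left(H \right)} = - \frac{13}{6}$ ($n{\left(H \right)} = -2 + \frac{1}{3 \left(\left(-1\right) 2\right)} = -2 + \frac{1}{3 \left(-2\right)} = -2 + \frac{1}{3} \left(- \frac{1}{2}\right) = -2 - \frac{1}{6} = - \frac{13}{6}$)
$u{\left(J \right)} = -1 + J$ ($u{\left(J \right)} = J - 1 = -1 + J$)
$n{\left(4 \right)} - u{\left(-60 \right)} = - \frac{13}{6} - \left(-1 - 60\right) = - \frac{13}{6} - -61 = - \frac{13}{6} + 61 = \frac{353}{6}$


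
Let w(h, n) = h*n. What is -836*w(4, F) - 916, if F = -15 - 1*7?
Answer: 72652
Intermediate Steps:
F = -22 (F = -15 - 7 = -22)
-836*w(4, F) - 916 = -3344*(-22) - 916 = -836*(-88) - 916 = 73568 - 916 = 72652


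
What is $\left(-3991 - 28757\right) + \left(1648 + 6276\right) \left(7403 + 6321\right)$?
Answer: $108716228$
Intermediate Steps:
$\left(-3991 - 28757\right) + \left(1648 + 6276\right) \left(7403 + 6321\right) = -32748 + 7924 \cdot 13724 = -32748 + 108748976 = 108716228$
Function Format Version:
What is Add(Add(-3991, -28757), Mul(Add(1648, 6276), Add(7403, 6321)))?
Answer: 108716228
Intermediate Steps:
Add(Add(-3991, -28757), Mul(Add(1648, 6276), Add(7403, 6321))) = Add(-32748, Mul(7924, 13724)) = Add(-32748, 108748976) = 108716228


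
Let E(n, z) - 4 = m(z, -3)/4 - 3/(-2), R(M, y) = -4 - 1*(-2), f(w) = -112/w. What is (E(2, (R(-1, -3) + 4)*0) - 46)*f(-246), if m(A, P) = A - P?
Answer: -742/41 ≈ -18.098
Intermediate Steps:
R(M, y) = -2 (R(M, y) = -4 + 2 = -2)
E(n, z) = 25/4 + z/4 (E(n, z) = 4 + ((z - 1*(-3))/4 - 3/(-2)) = 4 + ((z + 3)*(¼) - 3*(-½)) = 4 + ((3 + z)*(¼) + 3/2) = 4 + ((¾ + z/4) + 3/2) = 4 + (9/4 + z/4) = 25/4 + z/4)
(E(2, (R(-1, -3) + 4)*0) - 46)*f(-246) = ((25/4 + ((-2 + 4)*0)/4) - 46)*(-112/(-246)) = ((25/4 + (2*0)/4) - 46)*(-112*(-1/246)) = ((25/4 + (¼)*0) - 46)*(56/123) = ((25/4 + 0) - 46)*(56/123) = (25/4 - 46)*(56/123) = -159/4*56/123 = -742/41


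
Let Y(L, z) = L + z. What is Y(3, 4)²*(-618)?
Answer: -30282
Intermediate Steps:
Y(3, 4)²*(-618) = (3 + 4)²*(-618) = 7²*(-618) = 49*(-618) = -30282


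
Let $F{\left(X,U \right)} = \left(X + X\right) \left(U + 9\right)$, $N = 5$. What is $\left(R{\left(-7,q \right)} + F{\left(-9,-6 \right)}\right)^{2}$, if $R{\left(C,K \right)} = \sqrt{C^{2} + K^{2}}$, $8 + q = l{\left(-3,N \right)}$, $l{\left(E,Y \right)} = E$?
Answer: $\left(54 - \sqrt{170}\right)^{2} \approx 1677.9$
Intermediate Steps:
$F{\left(X,U \right)} = 2 X \left(9 + U\right)$
$q = -11$ ($q = -8 - 3 = -11$)
$\left(R{\left(-7,q \right)} + F{\left(-9,-6 \right)}\right)^{2} = \left(\sqrt{\left(-7\right)^{2} + \left(-11\right)^{2}} + 2 \left(-9\right) \left(9 - 6\right)\right)^{2} = \left(\sqrt{49 + 121} + 2 \left(-9\right) 3\right)^{2} = \left(\sqrt{170} - 54\right)^{2} = \left(-54 + \sqrt{170}\right)^{2}$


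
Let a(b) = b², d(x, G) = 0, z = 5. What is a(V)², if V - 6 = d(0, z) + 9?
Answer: 50625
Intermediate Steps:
V = 15 (V = 6 + (0 + 9) = 6 + 9 = 15)
a(V)² = (15²)² = 225² = 50625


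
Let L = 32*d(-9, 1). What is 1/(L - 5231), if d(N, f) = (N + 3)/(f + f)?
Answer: -1/5327 ≈ -0.00018772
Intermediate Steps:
d(N, f) = (3 + N)/(2*f) (d(N, f) = (3 + N)/((2*f)) = (3 + N)*(1/(2*f)) = (3 + N)/(2*f))
L = -96 (L = 32*((½)*(3 - 9)/1) = 32*((½)*1*(-6)) = 32*(-3) = -96)
1/(L - 5231) = 1/(-96 - 5231) = 1/(-5327) = -1/5327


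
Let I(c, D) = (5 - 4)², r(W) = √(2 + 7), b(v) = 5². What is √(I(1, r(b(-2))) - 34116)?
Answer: I*√34115 ≈ 184.7*I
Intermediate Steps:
b(v) = 25
r(W) = 3 (r(W) = √9 = 3)
I(c, D) = 1 (I(c, D) = 1² = 1)
√(I(1, r(b(-2))) - 34116) = √(1 - 34116) = √(-34115) = I*√34115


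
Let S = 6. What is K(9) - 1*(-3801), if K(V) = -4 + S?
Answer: 3803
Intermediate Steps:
K(V) = 2 (K(V) = -4 + 6 = 2)
K(9) - 1*(-3801) = 2 - 1*(-3801) = 2 + 3801 = 3803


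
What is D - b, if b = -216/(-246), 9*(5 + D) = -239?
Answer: -11968/369 ≈ -32.434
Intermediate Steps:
D = -284/9 (D = -5 + (⅑)*(-239) = -5 - 239/9 = -284/9 ≈ -31.556)
b = 36/41 (b = -216*(-1/246) = 36/41 ≈ 0.87805)
D - b = -284/9 - 1*36/41 = -284/9 - 36/41 = -11968/369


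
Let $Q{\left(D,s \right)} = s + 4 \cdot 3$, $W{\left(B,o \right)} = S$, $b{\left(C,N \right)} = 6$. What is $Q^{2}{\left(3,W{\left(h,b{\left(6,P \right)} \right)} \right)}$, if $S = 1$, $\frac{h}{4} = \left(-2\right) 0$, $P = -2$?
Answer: $169$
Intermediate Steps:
$h = 0$ ($h = 4 \left(\left(-2\right) 0\right) = 4 \cdot 0 = 0$)
$W{\left(B,o \right)} = 1$
$Q{\left(D,s \right)} = 12 + s$ ($Q{\left(D,s \right)} = s + 12 = 12 + s$)
$Q^{2}{\left(3,W{\left(h,b{\left(6,P \right)} \right)} \right)} = \left(12 + 1\right)^{2} = 13^{2} = 169$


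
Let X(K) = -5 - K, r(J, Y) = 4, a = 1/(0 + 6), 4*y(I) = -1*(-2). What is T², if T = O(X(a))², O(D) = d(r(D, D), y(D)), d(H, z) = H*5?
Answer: 160000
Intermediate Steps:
y(I) = ½ (y(I) = (-1*(-2))/4 = (¼)*2 = ½)
a = ⅙ (a = 1/6 = ⅙ ≈ 0.16667)
d(H, z) = 5*H
O(D) = 20 (O(D) = 5*4 = 20)
T = 400 (T = 20² = 400)
T² = 400² = 160000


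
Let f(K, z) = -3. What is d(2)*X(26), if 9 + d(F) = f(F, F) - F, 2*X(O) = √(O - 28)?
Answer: -7*I*√2 ≈ -9.8995*I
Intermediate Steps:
X(O) = √(-28 + O)/2 (X(O) = √(O - 28)/2 = √(-28 + O)/2)
d(F) = -12 - F (d(F) = -9 + (-3 - F) = -12 - F)
d(2)*X(26) = (-12 - 1*2)*(√(-28 + 26)/2) = (-12 - 2)*(√(-2)/2) = -7*I*√2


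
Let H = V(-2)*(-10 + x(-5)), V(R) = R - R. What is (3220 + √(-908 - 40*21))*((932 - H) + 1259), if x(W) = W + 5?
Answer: 7055020 + 4382*I*√437 ≈ 7.055e+6 + 91604.0*I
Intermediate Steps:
V(R) = 0
x(W) = 5 + W
H = 0 (H = 0*(-10 + (5 - 5)) = 0*(-10 + 0) = 0*(-10) = 0)
(3220 + √(-908 - 40*21))*((932 - H) + 1259) = (3220 + √(-908 - 40*21))*((932 - 1*0) + 1259) = (3220 + √(-908 - 840))*((932 + 0) + 1259) = (3220 + √(-1748))*(932 + 1259) = (3220 + 2*I*√437)*2191 = 7055020 + 4382*I*√437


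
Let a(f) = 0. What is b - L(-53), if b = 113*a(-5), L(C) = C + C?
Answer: 106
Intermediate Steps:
L(C) = 2*C
b = 0 (b = 113*0 = 0)
b - L(-53) = 0 - 2*(-53) = 0 - 1*(-106) = 0 + 106 = 106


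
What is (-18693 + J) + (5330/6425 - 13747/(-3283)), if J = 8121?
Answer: -44578456087/4218655 ≈ -10567.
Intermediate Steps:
(-18693 + J) + (5330/6425 - 13747/(-3283)) = (-18693 + 8121) + (5330/6425 - 13747/(-3283)) = -10572 + (5330*(1/6425) - 13747*(-1/3283)) = -10572 + (1066/1285 + 13747/3283) = -10572 + 21164573/4218655 = -44578456087/4218655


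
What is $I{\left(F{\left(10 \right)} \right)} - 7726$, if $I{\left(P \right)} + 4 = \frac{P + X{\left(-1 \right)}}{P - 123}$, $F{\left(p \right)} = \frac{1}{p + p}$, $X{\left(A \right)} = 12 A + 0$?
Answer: $- \frac{19007831}{2459} \approx -7729.9$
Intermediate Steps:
$X{\left(A \right)} = 12 A$
$F{\left(p \right)} = \frac{1}{2 p}$
$I{\left(P \right)} = -4 + \frac{-12 + P}{-123 + P}$ ($I{\left(P \right)} = -4 + \frac{P + 12 \left(-1\right)}{P - 123} = -4 + \frac{P - 12}{-123 + P} = -4 + \frac{-12 + P}{-123 + P}$)
$I{\left(F{\left(10 \right)} \right)} - 7726 = \frac{3 \left(160 - \frac{1}{2 \cdot 10}\right)}{-123 + \frac{1}{2 \cdot 10}} - 7726 = \frac{3 \left(160 - \frac{1}{2} \cdot \frac{1}{10}\right)}{-123 + \frac{1}{2} \cdot \frac{1}{10}} - 7726 = \frac{3 \left(160 - \frac{1}{20}\right)}{-123 + \frac{1}{20}} - 7726 = \frac{3 \left(160 - \frac{1}{20}\right)}{- \frac{2459}{20}} - 7726 = 3 \left(- \frac{20}{2459}\right) \frac{3199}{20} - 7726 = - \frac{9597}{2459} - 7726 = - \frac{19007831}{2459}$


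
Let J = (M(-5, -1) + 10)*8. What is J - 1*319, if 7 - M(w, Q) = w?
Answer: -143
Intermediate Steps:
M(w, Q) = 7 - w
J = 176 (J = ((7 - 1*(-5)) + 10)*8 = ((7 + 5) + 10)*8 = (12 + 10)*8 = 22*8 = 176)
J - 1*319 = 176 - 1*319 = 176 - 319 = -143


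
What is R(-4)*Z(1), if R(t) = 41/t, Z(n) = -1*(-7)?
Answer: -287/4 ≈ -71.750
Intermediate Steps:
Z(n) = 7
R(-4)*Z(1) = (41/(-4))*7 = (41*(-1/4))*7 = -41/4*7 = -287/4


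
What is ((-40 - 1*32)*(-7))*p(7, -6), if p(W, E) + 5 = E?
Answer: -5544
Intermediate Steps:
p(W, E) = -5 + E
((-40 - 1*32)*(-7))*p(7, -6) = ((-40 - 1*32)*(-7))*(-5 - 6) = ((-40 - 32)*(-7))*(-11) = -72*(-7)*(-11) = 504*(-11) = -5544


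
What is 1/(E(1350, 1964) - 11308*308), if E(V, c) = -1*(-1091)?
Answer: -1/3481773 ≈ -2.8721e-7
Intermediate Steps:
E(V, c) = 1091
1/(E(1350, 1964) - 11308*308) = 1/(1091 - 11308*308) = 1/(1091 - 3482864) = 1/(-3481773) = -1/3481773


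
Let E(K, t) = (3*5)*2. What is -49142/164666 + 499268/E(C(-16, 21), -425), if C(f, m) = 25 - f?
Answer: 20552747557/1234995 ≈ 16642.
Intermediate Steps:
E(K, t) = 30 (E(K, t) = 15*2 = 30)
-49142/164666 + 499268/E(C(-16, 21), -425) = -49142/164666 + 499268/30 = -49142*1/164666 + 499268*(1/30) = -24571/82333 + 249634/15 = 20552747557/1234995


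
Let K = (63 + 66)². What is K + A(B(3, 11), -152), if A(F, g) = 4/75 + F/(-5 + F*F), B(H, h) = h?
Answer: 144777989/8700 ≈ 16641.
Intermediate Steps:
A(F, g) = 4/75 + F/(-5 + F²) (A(F, g) = 4*(1/75) + F/(-5 + F²) = 4/75 + F/(-5 + F²))
K = 16641 (K = 129² = 16641)
K + A(B(3, 11), -152) = 16641 + (-20 + 4*11² + 75*11)/(75*(-5 + 11²)) = 16641 + (-20 + 4*121 + 825)/(75*(-5 + 121)) = 16641 + (1/75)*(-20 + 484 + 825)/116 = 16641 + (1/75)*(1/116)*1289 = 16641 + 1289/8700 = 144777989/8700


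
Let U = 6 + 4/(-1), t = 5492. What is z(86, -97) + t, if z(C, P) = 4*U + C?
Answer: 5586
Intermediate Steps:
U = 2 (U = 6 + 4*(-1) = 6 - 4 = 2)
z(C, P) = 8 + C (z(C, P) = 4*2 + C = 8 + C)
z(86, -97) + t = (8 + 86) + 5492 = 94 + 5492 = 5586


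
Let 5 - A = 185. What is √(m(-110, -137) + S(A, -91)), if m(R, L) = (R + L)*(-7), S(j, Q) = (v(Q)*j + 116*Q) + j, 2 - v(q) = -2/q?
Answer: I*√77535367/91 ≈ 96.763*I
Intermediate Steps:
A = -180 (A = 5 - 1*185 = 5 - 185 = -180)
v(q) = 2 + 2/q (v(q) = 2 - (-2)/q = 2 + 2/q)
S(j, Q) = j + 116*Q + j*(2 + 2/Q) (S(j, Q) = ((2 + 2/Q)*j + 116*Q) + j = (j*(2 + 2/Q) + 116*Q) + j = (116*Q + j*(2 + 2/Q)) + j = j + 116*Q + j*(2 + 2/Q))
m(R, L) = -7*L - 7*R (m(R, L) = (L + R)*(-7) = -7*L - 7*R)
√(m(-110, -137) + S(A, -91)) = √((-7*(-137) - 7*(-110)) + (3*(-180) + 116*(-91) + 2*(-180)/(-91))) = √((959 + 770) + (-540 - 10556 + 2*(-180)*(-1/91))) = √(1729 + (-540 - 10556 + 360/91)) = √(1729 - 1009376/91) = √(-852037/91) = I*√77535367/91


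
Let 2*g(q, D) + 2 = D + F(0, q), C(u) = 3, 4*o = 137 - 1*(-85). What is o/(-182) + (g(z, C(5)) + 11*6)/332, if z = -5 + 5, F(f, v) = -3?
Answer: -1649/15106 ≈ -0.10916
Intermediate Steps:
o = 111/2 (o = (137 - 1*(-85))/4 = (137 + 85)/4 = (1/4)*222 = 111/2 ≈ 55.500)
z = 0
g(q, D) = -5/2 + D/2 (g(q, D) = -1 + (D - 3)/2 = -1 + (-3 + D)/2 = -1 + (-3/2 + D/2) = -5/2 + D/2)
o/(-182) + (g(z, C(5)) + 11*6)/332 = (111/2)/(-182) + ((-5/2 + (1/2)*3) + 11*6)/332 = (111/2)*(-1/182) + ((-5/2 + 3/2) + 66)*(1/332) = -111/364 + (-1 + 66)*(1/332) = -111/364 + 65*(1/332) = -111/364 + 65/332 = -1649/15106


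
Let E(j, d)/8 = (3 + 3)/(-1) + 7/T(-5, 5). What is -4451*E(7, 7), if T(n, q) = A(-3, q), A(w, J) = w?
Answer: 890200/3 ≈ 2.9673e+5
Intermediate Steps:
T(n, q) = -3
E(j, d) = -200/3 (E(j, d) = 8*((3 + 3)/(-1) + 7/(-3)) = 8*(6*(-1) + 7*(-⅓)) = 8*(-6 - 7/3) = 8*(-25/3) = -200/3)
-4451*E(7, 7) = -4451*(-200/3) = 890200/3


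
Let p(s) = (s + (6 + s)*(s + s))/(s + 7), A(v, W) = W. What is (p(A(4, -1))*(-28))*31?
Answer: 4774/3 ≈ 1591.3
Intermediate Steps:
p(s) = (s + 2*s*(6 + s))/(7 + s) (p(s) = (s + (6 + s)*(2*s))/(7 + s) = (s + 2*s*(6 + s))/(7 + s))
(p(A(4, -1))*(-28))*31 = (-(13 + 2*(-1))/(7 - 1)*(-28))*31 = (-1*(13 - 2)/6*(-28))*31 = (-1*1/6*11*(-28))*31 = -11/6*(-28)*31 = (154/3)*31 = 4774/3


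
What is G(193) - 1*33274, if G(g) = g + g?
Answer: -32888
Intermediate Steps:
G(g) = 2*g
G(193) - 1*33274 = 2*193 - 1*33274 = 386 - 33274 = -32888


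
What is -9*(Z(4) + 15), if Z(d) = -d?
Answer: -99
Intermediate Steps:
-9*(Z(4) + 15) = -9*(-1*4 + 15) = -9*(-4 + 15) = -9*11 = -99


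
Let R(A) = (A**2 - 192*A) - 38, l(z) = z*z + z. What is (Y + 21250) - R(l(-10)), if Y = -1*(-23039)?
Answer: 53507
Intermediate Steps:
l(z) = z + z**2 (l(z) = z**2 + z = z + z**2)
Y = 23039
R(A) = -38 + A**2 - 192*A
(Y + 21250) - R(l(-10)) = (23039 + 21250) - (-38 + (-10*(1 - 10))**2 - (-1920)*(1 - 10)) = 44289 - (-38 + (-10*(-9))**2 - (-1920)*(-9)) = 44289 - (-38 + 90**2 - 192*90) = 44289 - (-38 + 8100 - 17280) = 44289 - 1*(-9218) = 44289 + 9218 = 53507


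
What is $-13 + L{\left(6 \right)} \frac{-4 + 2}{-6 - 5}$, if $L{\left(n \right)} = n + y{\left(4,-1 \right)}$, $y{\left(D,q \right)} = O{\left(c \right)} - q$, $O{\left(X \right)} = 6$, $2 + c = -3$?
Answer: $- \frac{117}{11} \approx -10.636$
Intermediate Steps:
$c = -5$ ($c = -2 - 3 = -5$)
$y{\left(D,q \right)} = 6 - q$
$L{\left(n \right)} = 7 + n$ ($L{\left(n \right)} = n + \left(6 - -1\right) = n + \left(6 + 1\right) = n + 7 = 7 + n$)
$-13 + L{\left(6 \right)} \frac{-4 + 2}{-6 - 5} = -13 + \left(7 + 6\right) \frac{-4 + 2}{-6 - 5} = -13 + 13 \left(- \frac{2}{-11}\right) = -13 + 13 \left(\left(-2\right) \left(- \frac{1}{11}\right)\right) = -13 + 13 \cdot \frac{2}{11} = -13 + \frac{26}{11} = - \frac{117}{11}$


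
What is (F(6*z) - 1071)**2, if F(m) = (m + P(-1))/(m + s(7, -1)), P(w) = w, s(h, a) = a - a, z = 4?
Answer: 659513761/576 ≈ 1.1450e+6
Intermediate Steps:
s(h, a) = 0
F(m) = (-1 + m)/m (F(m) = (m - 1)/(m + 0) = (-1 + m)/m)
(F(6*z) - 1071)**2 = ((-1 + 6*4)/((6*4)) - 1071)**2 = ((-1 + 24)/24 - 1071)**2 = ((1/24)*23 - 1071)**2 = (23/24 - 1071)**2 = (-25681/24)**2 = 659513761/576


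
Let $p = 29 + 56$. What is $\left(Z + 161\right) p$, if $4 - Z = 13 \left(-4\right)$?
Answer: $18445$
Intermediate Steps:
$p = 85$
$Z = 56$ ($Z = 4 - 13 \left(-4\right) = 4 - -52 = 4 + 52 = 56$)
$\left(Z + 161\right) p = \left(56 + 161\right) 85 = 217 \cdot 85 = 18445$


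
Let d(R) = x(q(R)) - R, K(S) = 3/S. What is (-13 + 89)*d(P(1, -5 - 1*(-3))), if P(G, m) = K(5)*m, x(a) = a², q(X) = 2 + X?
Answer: 3496/25 ≈ 139.84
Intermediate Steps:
P(G, m) = 3*m/5 (P(G, m) = (3/5)*m = (3*(⅕))*m = 3*m/5)
d(R) = (2 + R)² - R
(-13 + 89)*d(P(1, -5 - 1*(-3))) = (-13 + 89)*((2 + 3*(-5 - 1*(-3))/5)² - 3*(-5 - 1*(-3))/5) = 76*((2 + 3*(-5 + 3)/5)² - 3*(-5 + 3)/5) = 76*((2 + (⅗)*(-2))² - 3*(-2)/5) = 76*((2 - 6/5)² - 1*(-6/5)) = 76*((⅘)² + 6/5) = 76*(16/25 + 6/5) = 76*(46/25) = 3496/25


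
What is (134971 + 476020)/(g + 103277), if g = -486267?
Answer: -610991/382990 ≈ -1.5953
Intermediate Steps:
(134971 + 476020)/(g + 103277) = (134971 + 476020)/(-486267 + 103277) = 610991/(-382990) = 610991*(-1/382990) = -610991/382990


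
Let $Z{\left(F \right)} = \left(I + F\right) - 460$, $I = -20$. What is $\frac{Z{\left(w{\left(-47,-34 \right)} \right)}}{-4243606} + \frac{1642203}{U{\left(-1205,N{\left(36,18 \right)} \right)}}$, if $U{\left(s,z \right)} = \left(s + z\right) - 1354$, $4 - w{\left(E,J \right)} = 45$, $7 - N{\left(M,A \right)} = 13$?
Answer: $- \frac{774317907517}{1209427710} \approx -640.24$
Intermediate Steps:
$N{\left(M,A \right)} = -6$ ($N{\left(M,A \right)} = 7 - 13 = -6$)
$w{\left(E,J \right)} = -41$ ($w{\left(E,J \right)} = 4 - 45 = -41$)
$U{\left(s,z \right)} = -1354 + s + z$
$Z{\left(F \right)} = -480 + F$ ($Z{\left(F \right)} = \left(-20 + F\right) - 460 = -480 + F$)
$\frac{Z{\left(w{\left(-47,-34 \right)} \right)}}{-4243606} + \frac{1642203}{U{\left(-1205,N{\left(36,18 \right)} \right)}} = \frac{-480 - 41}{-4243606} + \frac{1642203}{-1354 - 1205 - 6} = \left(-521\right) \left(- \frac{1}{4243606}\right) + \frac{1642203}{-2565} = \frac{521}{4243606} + 1642203 \left(- \frac{1}{2565}\right) = \frac{521}{4243606} - \frac{182467}{285} = - \frac{774317907517}{1209427710}$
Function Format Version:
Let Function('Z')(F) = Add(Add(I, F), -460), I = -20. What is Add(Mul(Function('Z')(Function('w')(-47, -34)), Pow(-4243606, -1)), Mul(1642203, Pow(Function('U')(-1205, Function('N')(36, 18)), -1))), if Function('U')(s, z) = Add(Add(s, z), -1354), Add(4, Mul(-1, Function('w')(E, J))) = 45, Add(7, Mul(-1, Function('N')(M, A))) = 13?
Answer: Rational(-774317907517, 1209427710) ≈ -640.24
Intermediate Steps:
Function('N')(M, A) = -6 (Function('N')(M, A) = Add(7, Mul(-1, 13)) = Add(7, -13) = -6)
Function('w')(E, J) = -41 (Function('w')(E, J) = Add(4, Mul(-1, 45)) = Add(4, -45) = -41)
Function('U')(s, z) = Add(-1354, s, z)
Function('Z')(F) = Add(-480, F) (Function('Z')(F) = Add(Add(-20, F), -460) = Add(-480, F))
Add(Mul(Function('Z')(Function('w')(-47, -34)), Pow(-4243606, -1)), Mul(1642203, Pow(Function('U')(-1205, Function('N')(36, 18)), -1))) = Add(Mul(Add(-480, -41), Pow(-4243606, -1)), Mul(1642203, Pow(Add(-1354, -1205, -6), -1))) = Add(Mul(-521, Rational(-1, 4243606)), Mul(1642203, Pow(-2565, -1))) = Add(Rational(521, 4243606), Mul(1642203, Rational(-1, 2565))) = Add(Rational(521, 4243606), Rational(-182467, 285)) = Rational(-774317907517, 1209427710)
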